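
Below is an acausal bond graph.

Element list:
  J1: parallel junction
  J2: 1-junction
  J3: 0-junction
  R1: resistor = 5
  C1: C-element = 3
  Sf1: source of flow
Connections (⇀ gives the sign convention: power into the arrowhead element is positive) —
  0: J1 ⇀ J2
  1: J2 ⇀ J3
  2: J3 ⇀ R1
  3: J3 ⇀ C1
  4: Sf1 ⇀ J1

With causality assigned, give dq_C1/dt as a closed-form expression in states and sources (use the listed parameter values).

β4 stroke at Sf1  (Sf1 fixes flow; stroke at Sf1)
β0 stroke at J1  (only one effort-in slot at J1)
β1 stroke at J2  (1-jn J2 has f-setter on 0)
β3 stroke at J3  (C1 outputs effort q/C1)
β2 stroke at R1  (0-jn J3 has e-setter on 3)

dq_C1/dt = F_Sf1 - q_C1/15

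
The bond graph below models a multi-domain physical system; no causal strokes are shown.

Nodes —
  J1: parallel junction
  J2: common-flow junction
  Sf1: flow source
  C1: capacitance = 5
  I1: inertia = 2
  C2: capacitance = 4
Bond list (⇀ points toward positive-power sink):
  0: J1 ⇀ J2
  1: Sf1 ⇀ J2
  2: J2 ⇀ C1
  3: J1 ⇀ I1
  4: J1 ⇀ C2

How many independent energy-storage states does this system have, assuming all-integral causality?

3  (C1, C2, I1 all integral)

bond 1 →Sf1  (source Sf1 imposes f)
bond 0 →J2  (common-f at J2 fixed by 1)
bond 2 →J2  (1-jn J2 has f-setter on 1)
bond 3 →I1  (prefer integral on I1)
bond 4 →J1  (J1: last free bond brings effort in)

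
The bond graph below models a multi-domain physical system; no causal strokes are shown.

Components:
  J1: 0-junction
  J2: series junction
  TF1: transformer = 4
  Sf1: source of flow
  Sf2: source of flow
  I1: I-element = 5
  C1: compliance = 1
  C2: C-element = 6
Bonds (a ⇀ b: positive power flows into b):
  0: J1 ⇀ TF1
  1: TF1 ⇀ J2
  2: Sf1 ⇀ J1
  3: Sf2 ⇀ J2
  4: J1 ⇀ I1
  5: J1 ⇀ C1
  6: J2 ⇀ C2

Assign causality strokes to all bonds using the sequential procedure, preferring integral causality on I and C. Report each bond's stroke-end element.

bond 2 →Sf1  (Sf1: flow source, stroke at near end)
bond 3 →Sf2  (source Sf2 imposes f)
bond 1 →J2  (J2: bond 3 brought flow, rest push out)
bond 6 →J2  (1-jn J2 has f-setter on 3)
bond 0 →TF1  (TF TF1: opposite of bond 1)
bond 4 →I1  (I1 outputs flow p/I1)
bond 5 →J1  (closing 0-jn rule on J1)

b0 stroke at TF1
b1 stroke at J2
b2 stroke at Sf1
b3 stroke at Sf2
b4 stroke at I1
b5 stroke at J1
b6 stroke at J2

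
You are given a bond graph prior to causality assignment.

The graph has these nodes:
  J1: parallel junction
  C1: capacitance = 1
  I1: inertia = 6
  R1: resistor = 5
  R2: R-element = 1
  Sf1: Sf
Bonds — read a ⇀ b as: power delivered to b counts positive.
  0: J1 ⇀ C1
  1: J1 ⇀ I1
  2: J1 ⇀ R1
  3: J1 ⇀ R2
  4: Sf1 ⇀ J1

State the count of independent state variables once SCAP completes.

2  (C1, I1 all integral)

b4 →Sf1  (Sf1 fixes flow; stroke at Sf1)
b0 →J1  (C1: C, integral causality)
b1 →I1  (J1: bond 0 brought effort, rest push out)
b2 →R1  (J1: bond 0 brought effort, rest push out)
b3 →R2  (J1 effort already set via bond 0)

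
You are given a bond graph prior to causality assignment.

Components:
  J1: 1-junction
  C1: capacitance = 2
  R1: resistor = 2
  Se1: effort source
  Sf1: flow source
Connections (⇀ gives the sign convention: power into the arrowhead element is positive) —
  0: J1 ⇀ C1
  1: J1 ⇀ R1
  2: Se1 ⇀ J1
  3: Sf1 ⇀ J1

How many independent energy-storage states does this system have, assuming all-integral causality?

bond 2 stroke at J1  (Se1: effort source, stroke at far end)
bond 3 stroke at Sf1  (Sf1: flow source, stroke at near end)
bond 0 stroke at J1  (J1 flow already set via bond 3)
bond 1 stroke at J1  (common-f at J1 fixed by 3)

1  (C1 all integral)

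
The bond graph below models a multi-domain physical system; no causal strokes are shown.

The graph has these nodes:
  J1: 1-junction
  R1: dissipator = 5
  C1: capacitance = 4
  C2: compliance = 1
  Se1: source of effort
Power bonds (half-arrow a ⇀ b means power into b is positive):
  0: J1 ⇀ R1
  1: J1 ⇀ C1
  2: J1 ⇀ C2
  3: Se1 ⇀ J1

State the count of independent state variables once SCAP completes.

β3 stroke at J1  (Se1 fixes effort; stroke away)
β1 stroke at J1  (prefer integral on C1)
β2 stroke at J1  (prefer integral on C2)
β0 stroke at R1  (only one flow-in slot at J1)

2  (C1, C2 all integral)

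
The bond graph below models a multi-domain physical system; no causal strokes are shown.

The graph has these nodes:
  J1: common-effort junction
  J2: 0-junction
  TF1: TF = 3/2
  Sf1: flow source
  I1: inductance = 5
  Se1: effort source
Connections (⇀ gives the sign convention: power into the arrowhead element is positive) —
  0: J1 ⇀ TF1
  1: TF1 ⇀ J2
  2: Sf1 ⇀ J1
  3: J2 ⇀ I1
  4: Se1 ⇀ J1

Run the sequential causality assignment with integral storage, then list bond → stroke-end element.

β0 stroke at TF1
β1 stroke at J2
β2 stroke at Sf1
β3 stroke at I1
β4 stroke at J1

b2 stroke at Sf1  (source Sf1 imposes f)
b4 stroke at J1  (Se1 fixes effort; stroke away)
b0 stroke at TF1  (0-jn J1 has e-setter on 4)
b1 stroke at J2  (TF1 one-in-one-out from 0)
b3 stroke at I1  (0-jn J2 has e-setter on 1)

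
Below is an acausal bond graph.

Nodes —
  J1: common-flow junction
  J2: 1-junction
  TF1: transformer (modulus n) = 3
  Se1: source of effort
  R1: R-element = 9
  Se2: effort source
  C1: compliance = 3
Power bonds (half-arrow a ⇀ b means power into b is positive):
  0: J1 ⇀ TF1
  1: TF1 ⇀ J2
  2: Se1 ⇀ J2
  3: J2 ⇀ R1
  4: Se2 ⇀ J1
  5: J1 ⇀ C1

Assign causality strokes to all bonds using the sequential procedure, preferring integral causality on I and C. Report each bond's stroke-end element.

bond 0 stroke at TF1
bond 1 stroke at J2
bond 2 stroke at J2
bond 3 stroke at R1
bond 4 stroke at J1
bond 5 stroke at J1

β2 |J2  (Se1: effort source, stroke at far end)
β4 |J1  (Se2 (Se) sets effort on bond)
β5 |J1  (C1 outputs effort q/C1)
β0 |TF1  (closing 1-jn rule on J1)
β1 |J2  (TF1: transformer flips bond 0)
β3 |R1  (only one flow-in slot at J2)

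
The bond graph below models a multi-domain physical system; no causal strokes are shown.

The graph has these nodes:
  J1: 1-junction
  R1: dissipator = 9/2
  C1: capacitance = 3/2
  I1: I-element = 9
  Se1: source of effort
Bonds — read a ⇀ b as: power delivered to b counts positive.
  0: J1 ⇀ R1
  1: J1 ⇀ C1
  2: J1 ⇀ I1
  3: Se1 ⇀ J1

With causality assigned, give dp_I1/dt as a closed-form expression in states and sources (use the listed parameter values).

dp_I1/dt = E_Se1 - p_I1/2 - 2*q_C1/3

bond 3 stroke at J1  (Se1: effort source, stroke at far end)
bond 1 stroke at J1  (prefer integral on C1)
bond 2 stroke at I1  (I1 outputs flow p/I1)
bond 0 stroke at J1  (J1 flow already set via bond 2)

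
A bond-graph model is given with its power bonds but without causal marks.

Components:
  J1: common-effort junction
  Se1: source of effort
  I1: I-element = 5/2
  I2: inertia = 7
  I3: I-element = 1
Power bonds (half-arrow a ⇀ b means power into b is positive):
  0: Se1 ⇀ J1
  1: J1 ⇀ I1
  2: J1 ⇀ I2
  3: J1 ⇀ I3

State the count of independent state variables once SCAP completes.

β0 →J1  (source Se1 imposes e)
β1 →I1  (common-e at J1 fixed by 0)
β2 →I2  (J1 effort already set via bond 0)
β3 →I3  (0-jn J1 has e-setter on 0)

3  (I1, I2, I3 all integral)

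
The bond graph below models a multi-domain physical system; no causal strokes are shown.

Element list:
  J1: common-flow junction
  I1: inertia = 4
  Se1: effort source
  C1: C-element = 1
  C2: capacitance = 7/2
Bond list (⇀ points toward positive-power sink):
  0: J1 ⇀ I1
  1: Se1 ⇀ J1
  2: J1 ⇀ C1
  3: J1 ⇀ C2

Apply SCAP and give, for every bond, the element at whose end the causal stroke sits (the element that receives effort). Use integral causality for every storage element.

#1 |J1  (Se1 fixes effort; stroke away)
#0 |I1  (I1 outputs flow p/I1)
#2 |J1  (J1 flow already set via bond 0)
#3 |J1  (J1 flow already set via bond 0)

b0 |I1
b1 |J1
b2 |J1
b3 |J1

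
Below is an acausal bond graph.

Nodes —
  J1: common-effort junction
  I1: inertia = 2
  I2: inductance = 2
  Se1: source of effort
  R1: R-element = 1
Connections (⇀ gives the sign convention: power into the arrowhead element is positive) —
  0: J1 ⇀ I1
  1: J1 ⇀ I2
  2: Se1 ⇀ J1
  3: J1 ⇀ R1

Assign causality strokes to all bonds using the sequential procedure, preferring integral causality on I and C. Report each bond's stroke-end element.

b0 stroke at I1
b1 stroke at I2
b2 stroke at J1
b3 stroke at R1

bond 2 |J1  (Se1 fixes effort; stroke away)
bond 0 |I1  (J1: bond 2 brought effort, rest push out)
bond 1 |I2  (J1: bond 2 brought effort, rest push out)
bond 3 |R1  (J1 effort already set via bond 2)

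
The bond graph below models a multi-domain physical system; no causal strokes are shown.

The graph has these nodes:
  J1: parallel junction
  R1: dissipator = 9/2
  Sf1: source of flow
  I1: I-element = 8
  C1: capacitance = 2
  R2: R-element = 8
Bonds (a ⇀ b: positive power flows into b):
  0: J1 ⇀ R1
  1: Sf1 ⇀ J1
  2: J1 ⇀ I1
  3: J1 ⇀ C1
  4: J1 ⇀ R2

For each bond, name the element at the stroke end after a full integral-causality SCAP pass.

bond 0 stroke→R1
bond 1 stroke→Sf1
bond 2 stroke→I1
bond 3 stroke→J1
bond 4 stroke→R2

#1 →Sf1  (source Sf1 imposes f)
#2 →I1  (I1 integral (f out))
#3 →J1  (C1 outputs effort q/C1)
#0 →R1  (J1: bond 3 brought effort, rest push out)
#4 →R2  (common-e at J1 fixed by 3)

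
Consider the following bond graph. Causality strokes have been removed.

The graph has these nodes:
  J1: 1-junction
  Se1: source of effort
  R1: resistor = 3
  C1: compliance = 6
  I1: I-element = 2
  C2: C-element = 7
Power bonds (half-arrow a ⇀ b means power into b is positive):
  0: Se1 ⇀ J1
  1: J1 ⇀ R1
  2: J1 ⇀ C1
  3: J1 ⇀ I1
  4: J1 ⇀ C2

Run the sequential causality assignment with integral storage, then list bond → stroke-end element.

b0 |J1
b1 |J1
b2 |J1
b3 |I1
b4 |J1

bond 0 stroke→J1  (Se1 fixes effort; stroke away)
bond 2 stroke→J1  (prefer integral on C1)
bond 3 stroke→I1  (I1 outputs flow p/I1)
bond 1 stroke→J1  (J1 flow already set via bond 3)
bond 4 stroke→J1  (common-f at J1 fixed by 3)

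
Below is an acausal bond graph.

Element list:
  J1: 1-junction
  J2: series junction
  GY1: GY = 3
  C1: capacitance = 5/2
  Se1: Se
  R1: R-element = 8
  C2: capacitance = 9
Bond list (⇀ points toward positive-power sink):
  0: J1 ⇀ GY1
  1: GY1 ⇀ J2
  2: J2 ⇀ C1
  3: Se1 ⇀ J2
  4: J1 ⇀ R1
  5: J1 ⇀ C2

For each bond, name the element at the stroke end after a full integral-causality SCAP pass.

bond 3 stroke at J2  (Se1 fixes effort; stroke away)
bond 2 stroke at J2  (prefer integral on C1)
bond 1 stroke at GY1  (closing 1-jn rule on J2)
bond 0 stroke at GY1  (GY1 both-in/both-out from 1)
bond 4 stroke at J1  (1-jn J1 has f-setter on 0)
bond 5 stroke at J1  (J1 flow already set via bond 0)

b0 stroke at GY1
b1 stroke at GY1
b2 stroke at J2
b3 stroke at J2
b4 stroke at J1
b5 stroke at J1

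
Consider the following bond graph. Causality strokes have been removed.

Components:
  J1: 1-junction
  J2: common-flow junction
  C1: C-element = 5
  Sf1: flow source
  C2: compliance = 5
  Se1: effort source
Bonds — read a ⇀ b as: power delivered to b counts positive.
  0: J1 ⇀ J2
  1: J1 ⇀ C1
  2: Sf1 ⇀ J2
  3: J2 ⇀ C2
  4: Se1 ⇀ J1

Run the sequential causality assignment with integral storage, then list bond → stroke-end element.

#0 →J2
#1 →J1
#2 →Sf1
#3 →J2
#4 →J1

β2 |Sf1  (Sf1 fixes flow; stroke at Sf1)
β4 |J1  (Se1 fixes effort; stroke away)
β0 |J2  (J2: bond 2 brought flow, rest push out)
β3 |J2  (J2 flow already set via bond 2)
β1 |J1  (common-f at J1 fixed by 0)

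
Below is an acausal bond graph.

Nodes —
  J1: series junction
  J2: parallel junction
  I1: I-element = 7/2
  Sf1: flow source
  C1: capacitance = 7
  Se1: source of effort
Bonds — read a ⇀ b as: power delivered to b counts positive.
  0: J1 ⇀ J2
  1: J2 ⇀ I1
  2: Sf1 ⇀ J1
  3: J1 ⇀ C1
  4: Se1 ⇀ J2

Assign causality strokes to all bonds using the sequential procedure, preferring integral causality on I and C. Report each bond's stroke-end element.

b0 stroke at J1
b1 stroke at I1
b2 stroke at Sf1
b3 stroke at J1
b4 stroke at J2

b2 |Sf1  (source Sf1 imposes f)
b4 |J2  (source Se1 imposes e)
b0 |J1  (J1 flow already set via bond 2)
b3 |J1  (common-f at J1 fixed by 2)
b1 |I1  (J2: bond 4 brought effort, rest push out)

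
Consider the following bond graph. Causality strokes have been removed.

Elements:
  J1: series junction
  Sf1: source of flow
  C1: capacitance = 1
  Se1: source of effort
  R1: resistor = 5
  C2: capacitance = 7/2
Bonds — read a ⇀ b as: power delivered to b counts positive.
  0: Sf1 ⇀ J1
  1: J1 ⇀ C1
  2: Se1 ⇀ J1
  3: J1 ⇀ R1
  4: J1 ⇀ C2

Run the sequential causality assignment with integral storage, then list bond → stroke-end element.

bond 0 |Sf1
bond 1 |J1
bond 2 |J1
bond 3 |J1
bond 4 |J1

β0 |Sf1  (Sf1: flow source, stroke at near end)
β2 |J1  (Se1 (Se) sets effort on bond)
β1 |J1  (common-f at J1 fixed by 0)
β3 |J1  (J1 flow already set via bond 0)
β4 |J1  (common-f at J1 fixed by 0)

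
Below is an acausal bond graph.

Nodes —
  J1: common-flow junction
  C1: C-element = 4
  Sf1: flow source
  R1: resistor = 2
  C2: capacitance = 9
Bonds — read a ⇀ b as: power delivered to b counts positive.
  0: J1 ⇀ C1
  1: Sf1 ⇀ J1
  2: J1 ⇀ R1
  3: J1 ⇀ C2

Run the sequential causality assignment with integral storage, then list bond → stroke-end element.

b1 →Sf1  (source Sf1 imposes f)
b0 →J1  (J1: bond 1 brought flow, rest push out)
b2 →J1  (J1: bond 1 brought flow, rest push out)
b3 →J1  (common-f at J1 fixed by 1)

β0 |J1
β1 |Sf1
β2 |J1
β3 |J1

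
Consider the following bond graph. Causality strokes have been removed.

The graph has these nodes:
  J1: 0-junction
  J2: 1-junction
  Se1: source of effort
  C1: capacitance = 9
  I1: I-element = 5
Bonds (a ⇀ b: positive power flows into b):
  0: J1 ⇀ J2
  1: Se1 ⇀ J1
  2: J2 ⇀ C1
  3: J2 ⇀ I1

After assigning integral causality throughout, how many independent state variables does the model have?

2  (C1, I1 all integral)

#1 →J1  (Se1 fixes effort; stroke away)
#0 →J2  (common-e at J1 fixed by 1)
#2 →J2  (C1 integral (e out))
#3 →I1  (J2 needs exactly one f-in)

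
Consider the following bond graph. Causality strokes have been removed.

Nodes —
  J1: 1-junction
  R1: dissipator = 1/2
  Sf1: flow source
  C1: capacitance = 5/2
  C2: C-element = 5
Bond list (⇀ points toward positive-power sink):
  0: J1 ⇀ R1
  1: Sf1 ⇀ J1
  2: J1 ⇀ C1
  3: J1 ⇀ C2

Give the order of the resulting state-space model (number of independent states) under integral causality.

2  (C1, C2 all integral)

b1 →Sf1  (Sf1 (Sf) sets flow on bond)
b0 →J1  (J1 flow already set via bond 1)
b2 →J1  (common-f at J1 fixed by 1)
b3 →J1  (J1: bond 1 brought flow, rest push out)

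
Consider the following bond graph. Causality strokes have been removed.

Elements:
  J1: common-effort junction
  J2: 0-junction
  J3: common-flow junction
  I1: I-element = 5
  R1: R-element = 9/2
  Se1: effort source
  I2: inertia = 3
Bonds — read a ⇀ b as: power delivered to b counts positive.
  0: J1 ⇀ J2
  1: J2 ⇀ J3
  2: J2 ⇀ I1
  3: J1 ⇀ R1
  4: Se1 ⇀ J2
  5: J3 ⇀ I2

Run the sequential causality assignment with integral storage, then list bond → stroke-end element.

bond 4 stroke at J2  (Se1: effort source, stroke at far end)
bond 0 stroke at J1  (J2: bond 4 brought effort, rest push out)
bond 1 stroke at J3  (common-e at J2 fixed by 4)
bond 2 stroke at I1  (common-e at J2 fixed by 4)
bond 5 stroke at I2  (J3 needs exactly one f-in)
bond 3 stroke at R1  (J1 effort already set via bond 0)

β0 stroke at J1
β1 stroke at J3
β2 stroke at I1
β3 stroke at R1
β4 stroke at J2
β5 stroke at I2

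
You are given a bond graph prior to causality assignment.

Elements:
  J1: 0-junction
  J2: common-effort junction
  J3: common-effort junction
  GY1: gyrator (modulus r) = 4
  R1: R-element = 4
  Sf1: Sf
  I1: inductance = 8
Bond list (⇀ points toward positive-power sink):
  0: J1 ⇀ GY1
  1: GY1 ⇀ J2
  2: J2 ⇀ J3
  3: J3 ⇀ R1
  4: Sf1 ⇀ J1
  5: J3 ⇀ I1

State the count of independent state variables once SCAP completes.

1  (I1 all integral)

#4 stroke→Sf1  (Sf1 fixes flow; stroke at Sf1)
#0 stroke→J1  (only one effort-in slot at J1)
#1 stroke→J2  (through GY1, causality inverts; strokes same side of GY1)
#2 stroke→J3  (J2 effort already set via bond 1)
#3 stroke→R1  (J3: bond 2 brought effort, rest push out)
#5 stroke→I1  (0-jn J3 has e-setter on 2)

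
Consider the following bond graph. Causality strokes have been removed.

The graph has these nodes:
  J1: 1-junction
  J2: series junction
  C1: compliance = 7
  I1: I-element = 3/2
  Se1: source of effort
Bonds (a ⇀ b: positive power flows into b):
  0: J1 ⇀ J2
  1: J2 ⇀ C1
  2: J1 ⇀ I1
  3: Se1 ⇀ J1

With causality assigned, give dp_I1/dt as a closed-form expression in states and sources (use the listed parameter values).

dp_I1/dt = E_Se1 - q_C1/7

bond 3 →J1  (Se1: effort source, stroke at far end)
bond 1 →J2  (C1 outputs effort q/C1)
bond 0 →J1  (only one flow-in slot at J2)
bond 2 →I1  (only one flow-in slot at J1)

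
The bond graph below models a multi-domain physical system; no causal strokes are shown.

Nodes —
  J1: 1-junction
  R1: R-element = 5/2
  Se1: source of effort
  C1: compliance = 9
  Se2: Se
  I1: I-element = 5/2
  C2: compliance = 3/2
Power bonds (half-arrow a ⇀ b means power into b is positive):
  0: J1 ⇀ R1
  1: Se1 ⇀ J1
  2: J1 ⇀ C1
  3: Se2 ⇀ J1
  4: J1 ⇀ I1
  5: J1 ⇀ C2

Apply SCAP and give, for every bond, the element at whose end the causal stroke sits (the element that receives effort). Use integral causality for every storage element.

b0 stroke at J1
b1 stroke at J1
b2 stroke at J1
b3 stroke at J1
b4 stroke at I1
b5 stroke at J1

#1 stroke at J1  (source Se1 imposes e)
#3 stroke at J1  (Se2: effort source, stroke at far end)
#2 stroke at J1  (C1: C, integral causality)
#4 stroke at I1  (I1 integral (f out))
#0 stroke at J1  (J1: bond 4 brought flow, rest push out)
#5 stroke at J1  (1-jn J1 has f-setter on 4)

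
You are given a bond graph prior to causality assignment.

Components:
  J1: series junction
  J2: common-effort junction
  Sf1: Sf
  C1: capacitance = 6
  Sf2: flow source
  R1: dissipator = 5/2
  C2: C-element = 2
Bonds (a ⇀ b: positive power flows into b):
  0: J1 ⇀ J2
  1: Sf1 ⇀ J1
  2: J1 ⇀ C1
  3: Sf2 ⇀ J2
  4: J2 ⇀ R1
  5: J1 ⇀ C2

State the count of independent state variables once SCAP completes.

β1 |Sf1  (Sf1 fixes flow; stroke at Sf1)
β3 |Sf2  (Sf2: flow source, stroke at near end)
β0 |J1  (J1: bond 1 brought flow, rest push out)
β2 |J1  (J1: bond 1 brought flow, rest push out)
β5 |J1  (1-jn J1 has f-setter on 1)
β4 |J2  (only one effort-in slot at J2)

2  (C1, C2 all integral)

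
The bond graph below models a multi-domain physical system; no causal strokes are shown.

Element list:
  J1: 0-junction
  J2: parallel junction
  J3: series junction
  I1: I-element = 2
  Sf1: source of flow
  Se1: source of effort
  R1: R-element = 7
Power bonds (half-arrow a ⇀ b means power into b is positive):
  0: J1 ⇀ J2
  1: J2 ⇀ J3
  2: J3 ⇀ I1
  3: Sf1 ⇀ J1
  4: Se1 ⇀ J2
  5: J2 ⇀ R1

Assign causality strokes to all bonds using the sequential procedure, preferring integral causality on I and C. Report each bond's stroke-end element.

β3 stroke at Sf1  (Sf1 fixes flow; stroke at Sf1)
β4 stroke at J2  (Se1: effort source, stroke at far end)
β0 stroke at J1  (J1: last free bond brings effort in)
β1 stroke at J3  (J2 effort already set via bond 4)
β5 stroke at R1  (J2: bond 4 brought effort, rest push out)
β2 stroke at I1  (J3: last free bond brings flow in)

b0 |J1
b1 |J3
b2 |I1
b3 |Sf1
b4 |J2
b5 |R1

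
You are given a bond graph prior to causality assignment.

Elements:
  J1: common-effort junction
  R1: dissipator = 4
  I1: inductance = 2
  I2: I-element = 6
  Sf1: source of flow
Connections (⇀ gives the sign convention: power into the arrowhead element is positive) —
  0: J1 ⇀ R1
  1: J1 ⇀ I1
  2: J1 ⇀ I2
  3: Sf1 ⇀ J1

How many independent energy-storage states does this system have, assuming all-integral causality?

b3 |Sf1  (Sf1: flow source, stroke at near end)
b1 |I1  (I1 outputs flow p/I1)
b2 |I2  (prefer integral on I2)
b0 |J1  (J1: last free bond brings effort in)

2  (I1, I2 all integral)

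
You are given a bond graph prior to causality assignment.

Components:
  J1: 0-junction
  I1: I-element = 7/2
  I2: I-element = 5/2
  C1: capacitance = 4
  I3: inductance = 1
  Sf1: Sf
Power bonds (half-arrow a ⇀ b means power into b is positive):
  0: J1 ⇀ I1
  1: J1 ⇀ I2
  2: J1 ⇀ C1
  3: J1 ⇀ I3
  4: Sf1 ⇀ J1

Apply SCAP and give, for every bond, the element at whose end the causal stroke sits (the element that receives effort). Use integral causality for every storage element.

b0 stroke at I1
b1 stroke at I2
b2 stroke at J1
b3 stroke at I3
b4 stroke at Sf1

bond 4 stroke at Sf1  (Sf1: flow source, stroke at near end)
bond 0 stroke at I1  (prefer integral on I1)
bond 1 stroke at I2  (I2 integral (f out))
bond 2 stroke at J1  (C1: C, integral causality)
bond 3 stroke at I3  (J1: bond 2 brought effort, rest push out)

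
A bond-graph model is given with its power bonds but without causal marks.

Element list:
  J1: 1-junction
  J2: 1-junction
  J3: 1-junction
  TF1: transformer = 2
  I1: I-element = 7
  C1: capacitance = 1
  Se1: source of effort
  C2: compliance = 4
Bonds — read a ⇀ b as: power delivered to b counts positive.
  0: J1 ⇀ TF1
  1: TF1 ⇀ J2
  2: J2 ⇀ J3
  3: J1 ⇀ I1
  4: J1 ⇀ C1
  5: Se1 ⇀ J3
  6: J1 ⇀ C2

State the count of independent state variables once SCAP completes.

3  (C1, C2, I1 all integral)

b5 stroke at J3  (source Se1 imposes e)
b2 stroke at J2  (J3: last free bond brings flow in)
b1 stroke at TF1  (only one flow-in slot at J2)
b0 stroke at J1  (through TF1, causality passes straight; one stroke at TF1)
b3 stroke at I1  (I1 integral (f out))
b4 stroke at J1  (1-jn J1 has f-setter on 3)
b6 stroke at J1  (J1 flow already set via bond 3)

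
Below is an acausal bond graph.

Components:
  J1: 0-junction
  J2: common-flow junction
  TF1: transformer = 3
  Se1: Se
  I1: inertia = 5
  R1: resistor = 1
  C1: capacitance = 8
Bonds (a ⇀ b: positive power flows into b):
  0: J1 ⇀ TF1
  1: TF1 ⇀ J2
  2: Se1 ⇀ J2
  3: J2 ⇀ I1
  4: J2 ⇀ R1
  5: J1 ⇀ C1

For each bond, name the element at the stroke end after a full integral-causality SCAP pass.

#0 →TF1
#1 →J2
#2 →J2
#3 →I1
#4 →J2
#5 →J1

β2 →J2  (Se1: effort source, stroke at far end)
β3 →I1  (I1 integral (f out))
β1 →J2  (J2 flow already set via bond 3)
β4 →J2  (J2 flow already set via bond 3)
β0 →TF1  (through TF1, causality passes straight; one stroke at TF1)
β5 →J1  (J1: last free bond brings effort in)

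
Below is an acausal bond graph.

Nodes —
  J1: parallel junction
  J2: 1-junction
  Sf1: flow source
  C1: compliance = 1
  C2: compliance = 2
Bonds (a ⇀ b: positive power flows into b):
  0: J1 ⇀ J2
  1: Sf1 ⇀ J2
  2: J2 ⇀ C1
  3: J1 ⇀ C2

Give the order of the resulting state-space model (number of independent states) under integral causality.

b1 |Sf1  (Sf1: flow source, stroke at near end)
b0 |J2  (common-f at J2 fixed by 1)
b2 |J2  (1-jn J2 has f-setter on 1)
b3 |J1  (J1: last free bond brings effort in)

2  (C1, C2 all integral)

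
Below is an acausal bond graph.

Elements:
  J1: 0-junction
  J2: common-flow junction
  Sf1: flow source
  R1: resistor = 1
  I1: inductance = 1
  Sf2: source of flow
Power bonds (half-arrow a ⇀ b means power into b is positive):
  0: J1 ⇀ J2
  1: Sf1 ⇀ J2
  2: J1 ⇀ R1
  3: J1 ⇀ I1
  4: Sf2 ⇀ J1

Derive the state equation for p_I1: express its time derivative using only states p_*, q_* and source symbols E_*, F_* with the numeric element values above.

dp_I1/dt = -F_Sf1 + F_Sf2 - p_I1

#1 |Sf1  (Sf1 fixes flow; stroke at Sf1)
#4 |Sf2  (source Sf2 imposes f)
#0 |J2  (1-jn J2 has f-setter on 1)
#3 |I1  (I1: I, integral causality)
#2 |J1  (closing 0-jn rule on J1)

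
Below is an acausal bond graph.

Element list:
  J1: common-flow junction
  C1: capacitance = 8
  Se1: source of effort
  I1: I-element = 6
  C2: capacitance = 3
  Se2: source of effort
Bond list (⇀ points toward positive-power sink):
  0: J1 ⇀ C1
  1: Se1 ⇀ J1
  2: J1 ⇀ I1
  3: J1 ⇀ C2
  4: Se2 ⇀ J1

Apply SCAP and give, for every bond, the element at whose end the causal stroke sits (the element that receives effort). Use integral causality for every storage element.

β0 stroke at J1
β1 stroke at J1
β2 stroke at I1
β3 stroke at J1
β4 stroke at J1

b1 stroke at J1  (Se1: effort source, stroke at far end)
b4 stroke at J1  (source Se2 imposes e)
b0 stroke at J1  (prefer integral on C1)
b2 stroke at I1  (I1 outputs flow p/I1)
b3 stroke at J1  (J1: bond 2 brought flow, rest push out)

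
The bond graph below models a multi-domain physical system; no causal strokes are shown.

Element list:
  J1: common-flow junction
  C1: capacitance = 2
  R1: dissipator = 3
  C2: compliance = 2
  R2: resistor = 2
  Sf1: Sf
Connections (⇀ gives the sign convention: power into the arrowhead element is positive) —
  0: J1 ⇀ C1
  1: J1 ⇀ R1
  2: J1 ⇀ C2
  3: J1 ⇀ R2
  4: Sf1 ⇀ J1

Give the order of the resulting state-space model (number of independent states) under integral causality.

2  (C1, C2 all integral)

bond 4 |Sf1  (source Sf1 imposes f)
bond 0 |J1  (J1: bond 4 brought flow, rest push out)
bond 1 |J1  (1-jn J1 has f-setter on 4)
bond 2 |J1  (J1: bond 4 brought flow, rest push out)
bond 3 |J1  (J1: bond 4 brought flow, rest push out)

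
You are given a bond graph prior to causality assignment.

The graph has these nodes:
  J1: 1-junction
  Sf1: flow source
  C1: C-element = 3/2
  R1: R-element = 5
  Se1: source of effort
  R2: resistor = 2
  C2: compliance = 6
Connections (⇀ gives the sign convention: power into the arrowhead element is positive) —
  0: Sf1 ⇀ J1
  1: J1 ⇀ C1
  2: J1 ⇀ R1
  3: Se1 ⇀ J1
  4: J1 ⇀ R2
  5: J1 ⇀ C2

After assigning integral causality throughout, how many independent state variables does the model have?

2  (C1, C2 all integral)

bond 0 →Sf1  (Sf1 fixes flow; stroke at Sf1)
bond 3 →J1  (source Se1 imposes e)
bond 1 →J1  (1-jn J1 has f-setter on 0)
bond 2 →J1  (common-f at J1 fixed by 0)
bond 4 →J1  (J1 flow already set via bond 0)
bond 5 →J1  (common-f at J1 fixed by 0)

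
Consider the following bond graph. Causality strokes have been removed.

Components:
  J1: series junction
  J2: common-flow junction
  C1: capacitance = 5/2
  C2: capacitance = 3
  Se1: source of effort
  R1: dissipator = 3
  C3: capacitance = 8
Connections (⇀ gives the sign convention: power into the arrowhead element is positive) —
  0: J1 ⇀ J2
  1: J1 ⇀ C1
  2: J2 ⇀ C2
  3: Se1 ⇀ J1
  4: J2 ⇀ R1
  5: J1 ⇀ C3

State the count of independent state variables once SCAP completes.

3  (C1, C2, C3 all integral)

b3 →J1  (Se1: effort source, stroke at far end)
b1 →J1  (prefer integral on C1)
b2 →J2  (C2 integral (e out))
b5 →J1  (C3 integral (e out))
b0 →J2  (J1 needs exactly one f-in)
b4 →R1  (J2: last free bond brings flow in)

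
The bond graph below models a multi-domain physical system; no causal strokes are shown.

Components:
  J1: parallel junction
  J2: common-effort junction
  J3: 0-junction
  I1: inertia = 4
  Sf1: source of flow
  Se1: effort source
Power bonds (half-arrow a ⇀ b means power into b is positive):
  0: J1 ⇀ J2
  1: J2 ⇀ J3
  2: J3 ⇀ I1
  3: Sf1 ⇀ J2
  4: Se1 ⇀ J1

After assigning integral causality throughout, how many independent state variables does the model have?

1  (I1 all integral)

β3 |Sf1  (source Sf1 imposes f)
β4 |J1  (Se1: effort source, stroke at far end)
β0 |J2  (J1: bond 4 brought effort, rest push out)
β1 |J3  (common-e at J2 fixed by 0)
β2 |I1  (J3: bond 1 brought effort, rest push out)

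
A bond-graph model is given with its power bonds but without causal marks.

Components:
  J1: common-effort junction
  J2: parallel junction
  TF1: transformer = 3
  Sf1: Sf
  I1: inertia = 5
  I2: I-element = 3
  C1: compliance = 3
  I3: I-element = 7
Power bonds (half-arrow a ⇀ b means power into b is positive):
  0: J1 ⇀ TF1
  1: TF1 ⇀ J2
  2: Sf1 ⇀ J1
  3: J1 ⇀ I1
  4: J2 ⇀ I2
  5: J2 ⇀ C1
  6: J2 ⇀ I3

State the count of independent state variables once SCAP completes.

4  (C1, I1, I2, I3 all integral)

b2 stroke at Sf1  (Sf1: flow source, stroke at near end)
b3 stroke at I1  (I1 integral (f out))
b0 stroke at J1  (only one effort-in slot at J1)
b1 stroke at TF1  (TF1 one-in-one-out from 0)
b4 stroke at I2  (I2: I, integral causality)
b5 stroke at J2  (C1 outputs effort q/C1)
b6 stroke at I3  (J2 effort already set via bond 5)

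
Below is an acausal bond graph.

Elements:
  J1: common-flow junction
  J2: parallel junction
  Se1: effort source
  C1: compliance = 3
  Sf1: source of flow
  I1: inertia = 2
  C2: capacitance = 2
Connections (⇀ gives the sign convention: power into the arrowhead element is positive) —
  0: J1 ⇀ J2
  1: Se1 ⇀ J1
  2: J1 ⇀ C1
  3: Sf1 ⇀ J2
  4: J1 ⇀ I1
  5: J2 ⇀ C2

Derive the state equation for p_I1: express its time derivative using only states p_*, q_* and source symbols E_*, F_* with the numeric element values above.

dp_I1/dt = E_Se1 - q_C1/3 - q_C2/2

b1 stroke at J1  (source Se1 imposes e)
b3 stroke at Sf1  (Sf1 (Sf) sets flow on bond)
b2 stroke at J1  (C1: C, integral causality)
b4 stroke at I1  (I1: I, integral causality)
b0 stroke at J1  (1-jn J1 has f-setter on 4)
b5 stroke at J2  (J2 needs exactly one e-in)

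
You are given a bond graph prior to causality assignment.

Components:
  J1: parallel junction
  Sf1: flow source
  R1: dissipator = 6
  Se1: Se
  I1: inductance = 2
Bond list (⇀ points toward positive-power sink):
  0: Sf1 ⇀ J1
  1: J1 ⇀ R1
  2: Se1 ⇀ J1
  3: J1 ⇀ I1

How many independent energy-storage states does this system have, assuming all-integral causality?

1  (I1 all integral)

β0 |Sf1  (Sf1: flow source, stroke at near end)
β2 |J1  (Se1: effort source, stroke at far end)
β1 |R1  (common-e at J1 fixed by 2)
β3 |I1  (0-jn J1 has e-setter on 2)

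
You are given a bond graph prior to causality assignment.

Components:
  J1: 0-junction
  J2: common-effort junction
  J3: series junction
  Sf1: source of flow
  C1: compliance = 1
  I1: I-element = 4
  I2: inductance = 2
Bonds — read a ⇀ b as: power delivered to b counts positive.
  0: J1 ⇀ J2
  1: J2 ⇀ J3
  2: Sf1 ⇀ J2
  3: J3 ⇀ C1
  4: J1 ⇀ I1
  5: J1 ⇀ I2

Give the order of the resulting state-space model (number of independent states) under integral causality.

3  (C1, I1, I2 all integral)

bond 2 stroke→Sf1  (Sf1: flow source, stroke at near end)
bond 3 stroke→J3  (prefer integral on C1)
bond 1 stroke→J2  (closing 1-jn rule on J3)
bond 0 stroke→J1  (0-jn J2 has e-setter on 1)
bond 4 stroke→I1  (J1: bond 0 brought effort, rest push out)
bond 5 stroke→I2  (common-e at J1 fixed by 0)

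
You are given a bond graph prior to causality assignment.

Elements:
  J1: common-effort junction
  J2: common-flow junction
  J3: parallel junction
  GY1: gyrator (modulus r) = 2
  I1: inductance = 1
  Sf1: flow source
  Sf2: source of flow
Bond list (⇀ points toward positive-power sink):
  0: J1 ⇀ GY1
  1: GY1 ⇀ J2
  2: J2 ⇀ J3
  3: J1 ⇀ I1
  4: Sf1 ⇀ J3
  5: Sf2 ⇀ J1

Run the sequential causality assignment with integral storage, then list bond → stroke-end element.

#4 stroke→Sf1  (source Sf1 imposes f)
#5 stroke→Sf2  (Sf2 (Sf) sets flow on bond)
#2 stroke→J3  (only one effort-in slot at J3)
#1 stroke→J2  (J2 flow already set via bond 2)
#0 stroke→J1  (GY GY1: same side as bond 1)
#3 stroke→I1  (J1 effort already set via bond 0)

β0 →J1
β1 →J2
β2 →J3
β3 →I1
β4 →Sf1
β5 →Sf2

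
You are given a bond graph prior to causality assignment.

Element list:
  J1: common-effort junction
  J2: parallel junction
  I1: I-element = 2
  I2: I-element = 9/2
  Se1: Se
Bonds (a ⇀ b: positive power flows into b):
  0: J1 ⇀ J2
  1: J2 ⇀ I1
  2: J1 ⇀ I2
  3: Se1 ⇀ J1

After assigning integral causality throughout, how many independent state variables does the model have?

2  (I1, I2 all integral)

bond 3 stroke at J1  (source Se1 imposes e)
bond 0 stroke at J2  (J1: bond 3 brought effort, rest push out)
bond 2 stroke at I2  (J1: bond 3 brought effort, rest push out)
bond 1 stroke at I1  (common-e at J2 fixed by 0)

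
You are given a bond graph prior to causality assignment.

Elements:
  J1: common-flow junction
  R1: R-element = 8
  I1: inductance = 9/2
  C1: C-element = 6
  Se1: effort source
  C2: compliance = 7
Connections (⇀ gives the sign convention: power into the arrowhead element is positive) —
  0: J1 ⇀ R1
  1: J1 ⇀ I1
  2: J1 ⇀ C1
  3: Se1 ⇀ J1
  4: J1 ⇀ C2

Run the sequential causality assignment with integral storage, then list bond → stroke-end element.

b3 stroke→J1  (Se1: effort source, stroke at far end)
b1 stroke→I1  (I1: I, integral causality)
b0 stroke→J1  (J1: bond 1 brought flow, rest push out)
b2 stroke→J1  (J1 flow already set via bond 1)
b4 stroke→J1  (1-jn J1 has f-setter on 1)

#0 →J1
#1 →I1
#2 →J1
#3 →J1
#4 →J1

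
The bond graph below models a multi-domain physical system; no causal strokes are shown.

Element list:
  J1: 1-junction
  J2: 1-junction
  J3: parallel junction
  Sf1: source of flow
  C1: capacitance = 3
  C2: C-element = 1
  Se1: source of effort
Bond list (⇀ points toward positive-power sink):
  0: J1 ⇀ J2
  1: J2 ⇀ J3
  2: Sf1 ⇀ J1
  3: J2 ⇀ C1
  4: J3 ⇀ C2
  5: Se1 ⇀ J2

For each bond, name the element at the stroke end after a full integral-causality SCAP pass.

β2 →Sf1  (Sf1 (Sf) sets flow on bond)
β5 →J2  (source Se1 imposes e)
β0 →J1  (1-jn J1 has f-setter on 2)
β1 →J2  (common-f at J2 fixed by 0)
β3 →J2  (common-f at J2 fixed by 0)
β4 →J3  (J3: last free bond brings effort in)

bond 0 stroke at J1
bond 1 stroke at J2
bond 2 stroke at Sf1
bond 3 stroke at J2
bond 4 stroke at J3
bond 5 stroke at J2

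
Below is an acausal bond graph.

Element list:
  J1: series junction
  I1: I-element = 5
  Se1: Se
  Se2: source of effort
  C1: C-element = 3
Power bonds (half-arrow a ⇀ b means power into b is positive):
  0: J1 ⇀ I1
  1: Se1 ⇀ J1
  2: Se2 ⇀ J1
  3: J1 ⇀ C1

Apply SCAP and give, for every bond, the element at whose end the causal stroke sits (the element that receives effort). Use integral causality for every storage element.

bond 0 |I1
bond 1 |J1
bond 2 |J1
bond 3 |J1

β1 →J1  (source Se1 imposes e)
β2 →J1  (Se2 fixes effort; stroke away)
β0 →I1  (prefer integral on I1)
β3 →J1  (common-f at J1 fixed by 0)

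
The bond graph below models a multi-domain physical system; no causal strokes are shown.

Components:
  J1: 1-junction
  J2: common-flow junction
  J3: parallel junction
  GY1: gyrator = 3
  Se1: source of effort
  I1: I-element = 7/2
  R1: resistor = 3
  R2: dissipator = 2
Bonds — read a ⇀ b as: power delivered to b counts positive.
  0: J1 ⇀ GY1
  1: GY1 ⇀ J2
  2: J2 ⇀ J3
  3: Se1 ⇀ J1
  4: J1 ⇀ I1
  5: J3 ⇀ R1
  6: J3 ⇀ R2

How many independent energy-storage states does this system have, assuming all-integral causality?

1  (I1 all integral)

β3 stroke at J1  (source Se1 imposes e)
β4 stroke at I1  (I1: I, integral causality)
β0 stroke at J1  (J1 flow already set via bond 4)
β1 stroke at J2  (GY1: gyrator matches bond 0)
β2 stroke at J3  (J2: last free bond brings flow in)
β5 stroke at R1  (J3: bond 2 brought effort, rest push out)
β6 stroke at R2  (0-jn J3 has e-setter on 2)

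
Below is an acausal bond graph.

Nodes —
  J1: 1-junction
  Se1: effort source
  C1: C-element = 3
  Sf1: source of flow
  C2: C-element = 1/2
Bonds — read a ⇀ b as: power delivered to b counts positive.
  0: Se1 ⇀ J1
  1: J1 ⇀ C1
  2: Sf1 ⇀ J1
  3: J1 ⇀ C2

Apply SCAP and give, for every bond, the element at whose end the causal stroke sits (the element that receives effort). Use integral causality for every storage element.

#0 stroke at J1
#1 stroke at J1
#2 stroke at Sf1
#3 stroke at J1

#0 stroke at J1  (Se1 fixes effort; stroke away)
#2 stroke at Sf1  (source Sf1 imposes f)
#1 stroke at J1  (J1: bond 2 brought flow, rest push out)
#3 stroke at J1  (common-f at J1 fixed by 2)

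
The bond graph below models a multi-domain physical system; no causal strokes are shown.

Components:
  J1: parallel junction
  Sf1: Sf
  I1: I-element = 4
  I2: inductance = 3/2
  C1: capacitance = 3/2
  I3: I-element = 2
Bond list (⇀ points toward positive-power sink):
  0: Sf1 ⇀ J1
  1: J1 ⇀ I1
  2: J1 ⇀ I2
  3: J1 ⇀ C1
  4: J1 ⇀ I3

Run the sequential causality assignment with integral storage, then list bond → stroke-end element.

b0 stroke→Sf1  (source Sf1 imposes f)
b1 stroke→I1  (I1 outputs flow p/I1)
b2 stroke→I2  (I2: I, integral causality)
b3 stroke→J1  (C1 integral (e out))
b4 stroke→I3  (J1: bond 3 brought effort, rest push out)

bond 0 stroke at Sf1
bond 1 stroke at I1
bond 2 stroke at I2
bond 3 stroke at J1
bond 4 stroke at I3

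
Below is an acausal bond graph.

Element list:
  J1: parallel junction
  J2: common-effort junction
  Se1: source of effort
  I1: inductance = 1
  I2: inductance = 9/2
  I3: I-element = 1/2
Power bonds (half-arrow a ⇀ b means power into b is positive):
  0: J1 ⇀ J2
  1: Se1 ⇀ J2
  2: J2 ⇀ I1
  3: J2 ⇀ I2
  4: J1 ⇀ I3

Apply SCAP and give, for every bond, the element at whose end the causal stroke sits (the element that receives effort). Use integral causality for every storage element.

b0 stroke→J1
b1 stroke→J2
b2 stroke→I1
b3 stroke→I2
b4 stroke→I3

#1 |J2  (Se1 (Se) sets effort on bond)
#0 |J1  (J2 effort already set via bond 1)
#2 |I1  (J2: bond 1 brought effort, rest push out)
#3 |I2  (J2 effort already set via bond 1)
#4 |I3  (0-jn J1 has e-setter on 0)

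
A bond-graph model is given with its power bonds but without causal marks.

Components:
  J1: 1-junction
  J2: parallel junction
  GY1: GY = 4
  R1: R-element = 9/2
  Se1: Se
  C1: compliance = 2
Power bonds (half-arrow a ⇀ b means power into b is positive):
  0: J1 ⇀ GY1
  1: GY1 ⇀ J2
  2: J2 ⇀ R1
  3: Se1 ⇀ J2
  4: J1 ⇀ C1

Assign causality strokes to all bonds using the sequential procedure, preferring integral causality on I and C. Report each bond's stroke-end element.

bond 0 stroke→GY1
bond 1 stroke→GY1
bond 2 stroke→R1
bond 3 stroke→J2
bond 4 stroke→J1

bond 3 stroke→J2  (Se1 fixes effort; stroke away)
bond 1 stroke→GY1  (J2 effort already set via bond 3)
bond 2 stroke→R1  (common-e at J2 fixed by 3)
bond 0 stroke→GY1  (through GY1, causality inverts; strokes same side of GY1)
bond 4 stroke→J1  (J1 flow already set via bond 0)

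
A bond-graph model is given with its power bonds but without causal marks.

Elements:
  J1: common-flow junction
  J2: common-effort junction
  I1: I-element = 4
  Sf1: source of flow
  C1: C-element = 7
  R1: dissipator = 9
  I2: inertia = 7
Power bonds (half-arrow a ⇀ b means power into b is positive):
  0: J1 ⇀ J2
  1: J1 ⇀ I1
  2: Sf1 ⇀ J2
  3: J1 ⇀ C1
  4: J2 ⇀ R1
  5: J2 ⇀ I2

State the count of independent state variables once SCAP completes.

3  (C1, I1, I2 all integral)

β2 →Sf1  (source Sf1 imposes f)
β1 →I1  (I1 integral (f out))
β0 →J1  (common-f at J1 fixed by 1)
β3 →J1  (common-f at J1 fixed by 1)
β5 →I2  (I2: I, integral causality)
β4 →J2  (J2: last free bond brings effort in)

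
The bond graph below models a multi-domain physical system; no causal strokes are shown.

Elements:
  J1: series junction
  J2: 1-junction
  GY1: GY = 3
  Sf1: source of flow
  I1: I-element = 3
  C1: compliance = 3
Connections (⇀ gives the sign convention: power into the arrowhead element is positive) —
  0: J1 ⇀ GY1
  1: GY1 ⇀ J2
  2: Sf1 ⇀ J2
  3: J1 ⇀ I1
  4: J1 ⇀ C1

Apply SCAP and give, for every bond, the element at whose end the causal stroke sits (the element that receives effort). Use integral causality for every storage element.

β0 stroke→J1
β1 stroke→J2
β2 stroke→Sf1
β3 stroke→I1
β4 stroke→J1

#2 →Sf1  (Sf1: flow source, stroke at near end)
#1 →J2  (J2: bond 2 brought flow, rest push out)
#0 →J1  (GY1: gyrator matches bond 1)
#3 →I1  (prefer integral on I1)
#4 →J1  (common-f at J1 fixed by 3)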